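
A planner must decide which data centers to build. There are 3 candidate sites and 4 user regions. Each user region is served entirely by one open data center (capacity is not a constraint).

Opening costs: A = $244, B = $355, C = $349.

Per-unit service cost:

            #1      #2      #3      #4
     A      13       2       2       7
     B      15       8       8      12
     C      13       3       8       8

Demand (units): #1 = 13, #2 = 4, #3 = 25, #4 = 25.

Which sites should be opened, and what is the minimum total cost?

For any fixed open set, each user region goes to its cheapest open site; total = fixed + service.
{A}: #1→A 13·13=169, #2→A 2·4=8, #3→A 2·25=50, #4→A 7·25=175. Service 402; fixed 244; total 646.
{C}: #1→C 13·13=169, #2→C 3·4=12, #3→C 8·25=200, #4→C 8·25=200. Service 581; fixed 349; total 930.
{A, C}: #1→A 13·13=169, #2→A 2·4=8, #3→A 2·25=50, #4→A 7·25=175. Service 402; fixed 593; total 995.
{A, B, C}: #1→A 13·13=169, #2→A 2·4=8, #3→A 2·25=50, #4→A 7·25=175. Service 402; fixed 948; total 1350.
(All 7 nonempty subsets were checked; A only is lowest.)

Open A only; minimum total cost 646.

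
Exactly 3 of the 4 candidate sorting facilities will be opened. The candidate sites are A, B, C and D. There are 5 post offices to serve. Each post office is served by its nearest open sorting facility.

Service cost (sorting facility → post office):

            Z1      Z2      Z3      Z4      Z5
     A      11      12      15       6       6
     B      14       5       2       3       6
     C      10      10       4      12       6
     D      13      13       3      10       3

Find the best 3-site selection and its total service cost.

Choose B, C and D; total service cost 23.

With exactly 3 open, each post office uses its cheapest among the chosen.
{B, C, D}: Z1→C 10, Z2→B 5, Z3→B 2, Z4→B 3, Z5→D 3. Service cost 23.
{A, B, D}: service cost 24
{A, B, C}: service cost 26
Among all 4 size-3 choices, {B, C, D} is lowest.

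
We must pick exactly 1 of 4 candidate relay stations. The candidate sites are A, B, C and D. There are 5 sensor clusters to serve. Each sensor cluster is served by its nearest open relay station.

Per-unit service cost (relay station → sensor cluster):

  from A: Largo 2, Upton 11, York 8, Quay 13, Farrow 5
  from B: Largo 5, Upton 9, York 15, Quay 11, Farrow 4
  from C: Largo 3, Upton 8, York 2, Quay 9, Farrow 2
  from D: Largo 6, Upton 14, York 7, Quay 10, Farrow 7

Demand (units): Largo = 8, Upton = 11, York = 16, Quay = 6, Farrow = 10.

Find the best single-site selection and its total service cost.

With exactly 1 open, each sensor cluster uses its cheapest among the chosen.
{C}: Largo→C 3·8=24, Upton→C 8·11=88, York→C 2·16=32, Quay→C 9·6=54, Farrow→C 2·10=20. Service cost 218.
{A}: service cost 393
{D}: service cost 444
Among all 4 size-1 choices, {C} is lowest.

Choose C only; total service cost 218.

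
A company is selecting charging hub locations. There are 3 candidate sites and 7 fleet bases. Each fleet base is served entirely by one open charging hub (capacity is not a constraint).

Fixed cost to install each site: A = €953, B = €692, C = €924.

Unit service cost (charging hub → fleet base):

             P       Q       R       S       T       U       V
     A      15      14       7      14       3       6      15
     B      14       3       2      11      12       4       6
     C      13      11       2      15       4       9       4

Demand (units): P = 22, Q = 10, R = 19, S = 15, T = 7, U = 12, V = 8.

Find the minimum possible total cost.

Minimum total cost: 1413

For any fixed open set, each fleet base goes to its cheapest open site; total = fixed + service.
{B}: P→B 14·22=308, Q→B 3·10=30, R→B 2·19=38, S→B 11·15=165, T→B 12·7=84, U→B 4·12=48, V→B 6·8=48. Service 721; fixed 692; total 1413.
{C}: P→C 13·22=286, Q→C 11·10=110, R→C 2·19=38, S→C 15·15=225, T→C 4·7=28, U→C 9·12=108, V→C 4·8=32. Service 827; fixed 924; total 1751.
{A}: service 1026 + fixed 953 = 1979
{A, B, C}: P→C 13·22=286, Q→B 3·10=30, R→B 2·19=38, S→B 11·15=165, T→A 3·7=21, U→B 4·12=48, V→C 4·8=32. Service 620; fixed 2569; total 3189.
(All 7 nonempty subsets were checked; B only is lowest.)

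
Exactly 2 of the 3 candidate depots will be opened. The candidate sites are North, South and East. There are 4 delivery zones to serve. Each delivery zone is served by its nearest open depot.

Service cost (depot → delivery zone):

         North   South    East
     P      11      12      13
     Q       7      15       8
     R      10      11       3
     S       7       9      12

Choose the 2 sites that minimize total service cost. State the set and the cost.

With exactly 2 open, each delivery zone uses its cheapest among the chosen.
{North, East}: P→North 11, Q→North 7, R→East 3, S→North 7. Service cost 28.
{South, East}: service cost 32
{North, South}: service cost 35
Among all 3 size-2 choices, {North, East} is lowest.

Choose North and East; total service cost 28.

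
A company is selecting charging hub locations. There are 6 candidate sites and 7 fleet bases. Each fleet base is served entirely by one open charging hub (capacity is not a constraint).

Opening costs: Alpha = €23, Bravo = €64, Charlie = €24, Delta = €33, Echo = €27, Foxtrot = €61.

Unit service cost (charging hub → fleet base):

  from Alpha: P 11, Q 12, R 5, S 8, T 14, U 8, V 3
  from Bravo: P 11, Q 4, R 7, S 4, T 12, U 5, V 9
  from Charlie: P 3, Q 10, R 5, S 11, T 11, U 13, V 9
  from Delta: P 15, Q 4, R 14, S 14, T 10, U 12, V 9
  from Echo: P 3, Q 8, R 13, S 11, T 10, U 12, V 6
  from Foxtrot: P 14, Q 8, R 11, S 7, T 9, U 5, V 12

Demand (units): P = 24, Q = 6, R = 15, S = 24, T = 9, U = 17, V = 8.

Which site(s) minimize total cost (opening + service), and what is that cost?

Open Alpha, Bravo and Echo; minimum total cost 580.

For any fixed open set, each fleet base goes to its cheapest open site; total = fixed + service.
{Alpha, Bravo, Echo}: P→Echo 3·24=72, Q→Bravo 4·6=24, R→Alpha 5·15=75, S→Bravo 4·24=96, T→Echo 10·9=90, U→Bravo 5·17=85, V→Alpha 3·8=24. Service 466; fixed 114; total 580.
{Alpha, Bravo, Charlie}: P→Charlie 3·24=72, Q→Bravo 4·6=24, R→Alpha 5·15=75, S→Bravo 4·24=96, T→Charlie 11·9=99, U→Bravo 5·17=85, V→Alpha 3·8=24. Service 475; fixed 111; total 586.
{Alpha, Bravo, Charlie, Echo}: P→Charlie 3·24=72, Q→Bravo 4·6=24, R→Alpha 5·15=75, S→Bravo 4·24=96, T→Echo 10·9=90, U→Bravo 5·17=85, V→Alpha 3·8=24. Service 466; fixed 138; total 604.
{Alpha, Bravo, Charlie, Delta, Echo, Foxtrot}: service 457 + fixed 232 = 689
No other subset beats 580.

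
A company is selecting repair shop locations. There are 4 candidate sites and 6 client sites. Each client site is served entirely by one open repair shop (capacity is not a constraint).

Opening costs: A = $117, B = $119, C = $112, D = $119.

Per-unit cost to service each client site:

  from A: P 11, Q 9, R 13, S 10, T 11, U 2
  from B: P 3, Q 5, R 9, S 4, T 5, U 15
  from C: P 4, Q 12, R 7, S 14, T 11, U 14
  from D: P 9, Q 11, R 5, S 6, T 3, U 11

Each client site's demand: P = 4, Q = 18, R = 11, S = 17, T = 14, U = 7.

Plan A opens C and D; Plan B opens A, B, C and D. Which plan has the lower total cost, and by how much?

Plan A: {C, D}: P→C 4·4=16, Q→D 11·18=198, R→D 5·11=55, S→D 6·17=102, T→D 3·14=42, U→D 11·7=77. Service 490; fixed 231; total 721.
Plan B: {A, B, C, D}: P→B 3·4=12, Q→B 5·18=90, R→D 5·11=55, S→B 4·17=68, T→D 3·14=42, U→A 2·7=14. Service 281; fixed 467; total 748.
Difference: |721 − 748| = 27.

Plan A is cheaper by 27.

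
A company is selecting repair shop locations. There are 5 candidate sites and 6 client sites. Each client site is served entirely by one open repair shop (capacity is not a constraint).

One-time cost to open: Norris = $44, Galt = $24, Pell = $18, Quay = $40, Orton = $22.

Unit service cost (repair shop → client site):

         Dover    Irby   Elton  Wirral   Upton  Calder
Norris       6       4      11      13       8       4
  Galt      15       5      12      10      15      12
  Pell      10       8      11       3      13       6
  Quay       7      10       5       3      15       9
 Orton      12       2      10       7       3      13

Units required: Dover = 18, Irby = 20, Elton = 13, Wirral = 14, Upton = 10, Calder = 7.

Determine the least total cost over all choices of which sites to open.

Minimum total cost: 419

For any fixed open set, each client site goes to its cheapest open site; total = fixed + service.
{Norris, Quay, Orton}: Dover→Norris 6·18=108, Irby→Orton 2·20=40, Elton→Quay 5·13=65, Wirral→Quay 3·14=42, Upton→Orton 3·10=30, Calder→Norris 4·7=28. Service 313; fixed 106; total 419.
{Pell, Quay, Orton}: Dover→Quay 7·18=126, Irby→Orton 2·20=40, Elton→Quay 5·13=65, Wirral→Pell 3·14=42, Upton→Orton 3·10=30, Calder→Pell 6·7=42. Service 345; fixed 80; total 425.
{Quay, Orton}: Dover→Quay 7·18=126, Irby→Orton 2·20=40, Elton→Quay 5·13=65, Wirral→Quay 3·14=42, Upton→Orton 3·10=30, Calder→Quay 9·7=63. Service 366; fixed 62; total 428.
{Norris, Galt, Pell, Quay, Orton}: service 313 + fixed 148 = 461
No other subset beats 419.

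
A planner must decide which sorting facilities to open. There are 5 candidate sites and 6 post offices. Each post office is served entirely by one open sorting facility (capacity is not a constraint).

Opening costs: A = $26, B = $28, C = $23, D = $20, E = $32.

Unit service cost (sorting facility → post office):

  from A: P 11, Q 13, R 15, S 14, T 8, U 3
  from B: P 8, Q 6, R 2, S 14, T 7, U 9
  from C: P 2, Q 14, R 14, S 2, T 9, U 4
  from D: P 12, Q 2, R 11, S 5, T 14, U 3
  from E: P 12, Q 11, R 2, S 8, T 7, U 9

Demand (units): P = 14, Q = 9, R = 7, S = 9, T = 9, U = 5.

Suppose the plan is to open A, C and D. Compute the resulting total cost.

Total cost: 297

Each post office is assigned to its cheapest site among the open ones.
{A, C, D}: P→C 2·14=28, Q→D 2·9=18, R→D 11·7=77, S→C 2·9=18, T→A 8·9=72, U→A 3·5=15. Service 228; fixed 69; total 297.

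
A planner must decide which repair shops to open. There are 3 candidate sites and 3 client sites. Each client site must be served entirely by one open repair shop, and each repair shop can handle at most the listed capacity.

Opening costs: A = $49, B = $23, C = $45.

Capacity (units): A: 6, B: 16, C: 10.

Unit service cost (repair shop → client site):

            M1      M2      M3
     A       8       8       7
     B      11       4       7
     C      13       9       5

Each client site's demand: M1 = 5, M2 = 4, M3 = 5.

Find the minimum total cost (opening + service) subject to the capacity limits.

Minimum total cost: 129

Open {B}: M1→B 11·5=55, M2→B 4·4=16, M3→B 7·5=35.
Loads: B carries 14/16. Service 106; fixed 23; total 129.
Next best feasible plan costs 163.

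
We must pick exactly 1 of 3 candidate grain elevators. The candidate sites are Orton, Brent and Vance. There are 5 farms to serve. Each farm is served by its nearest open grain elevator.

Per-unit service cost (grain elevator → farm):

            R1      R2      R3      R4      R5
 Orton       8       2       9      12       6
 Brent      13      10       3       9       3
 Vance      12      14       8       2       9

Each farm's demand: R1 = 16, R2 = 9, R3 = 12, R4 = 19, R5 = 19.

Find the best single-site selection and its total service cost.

With exactly 1 open, each farm uses its cheapest among the chosen.
{Brent}: R1→Brent 13·16=208, R2→Brent 10·9=90, R3→Brent 3·12=36, R4→Brent 9·19=171, R5→Brent 3·19=57. Service cost 562.
{Orton}: service cost 596
{Vance}: service cost 623
Among all 3 size-1 choices, {Brent} is lowest.

Choose Brent only; total service cost 562.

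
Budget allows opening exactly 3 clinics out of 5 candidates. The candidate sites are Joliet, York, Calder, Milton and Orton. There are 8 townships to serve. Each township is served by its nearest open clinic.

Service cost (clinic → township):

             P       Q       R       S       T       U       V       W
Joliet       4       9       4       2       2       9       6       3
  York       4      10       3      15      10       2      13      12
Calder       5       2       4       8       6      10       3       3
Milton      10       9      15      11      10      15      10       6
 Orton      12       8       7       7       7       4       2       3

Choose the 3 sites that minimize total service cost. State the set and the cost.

Choose Joliet, York and Calder; total service cost 21.

With exactly 3 open, each township uses its cheapest among the chosen.
{Joliet, York, Calder}: P→Joliet 4, Q→Calder 2, R→York 3, S→Joliet 2, T→Joliet 2, U→York 2, V→Calder 3, W→Joliet 3. Service cost 21.
{Joliet, Calder, Orton}: service cost 23
{Joliet, York, Orton}: service cost 26
Among all 10 size-3 choices, {Joliet, York, Calder} is lowest.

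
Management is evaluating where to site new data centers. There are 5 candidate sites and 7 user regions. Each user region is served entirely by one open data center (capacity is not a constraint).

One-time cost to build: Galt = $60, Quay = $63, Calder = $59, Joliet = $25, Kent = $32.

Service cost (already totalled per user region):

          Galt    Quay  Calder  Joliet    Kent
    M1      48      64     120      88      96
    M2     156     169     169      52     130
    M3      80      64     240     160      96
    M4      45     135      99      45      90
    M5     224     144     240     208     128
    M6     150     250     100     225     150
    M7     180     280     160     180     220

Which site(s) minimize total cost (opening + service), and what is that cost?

For any fixed open set, each user region goes to its cheapest open site; total = fixed + service.
{Quay, Calder, Joliet}: M1→Quay 64, M2→Joliet 52, M3→Quay 64, M4→Joliet 45, M5→Quay 144, M6→Calder 100, M7→Calder 160. Service 629; fixed 147; total 776.
{Calder, Joliet, Kent}: service 669 + fixed 116 = 785
{Galt, Calder, Joliet, Kent}: service 613 + fixed 176 = 789
{Galt, Quay, Calder, Joliet, Kent}: service 597 + fixed 239 = 836
No other subset beats 776.

Open Quay, Calder and Joliet; minimum total cost 776.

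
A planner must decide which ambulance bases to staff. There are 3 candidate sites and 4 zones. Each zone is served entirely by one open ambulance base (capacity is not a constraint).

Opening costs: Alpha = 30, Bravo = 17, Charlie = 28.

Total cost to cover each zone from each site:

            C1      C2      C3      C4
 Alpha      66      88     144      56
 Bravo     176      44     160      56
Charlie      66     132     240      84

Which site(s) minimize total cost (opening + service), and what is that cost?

For any fixed open set, each zone goes to its cheapest open site; total = fixed + service.
{Alpha, Bravo}: C1→Alpha 66, C2→Bravo 44, C3→Alpha 144, C4→Alpha 56. Service 310; fixed 47; total 357.
{Bravo, Charlie}: C1→Charlie 66, C2→Bravo 44, C3→Bravo 160, C4→Bravo 56. Service 326; fixed 45; total 371.
{Alpha}: service 354 + fixed 30 = 384
{Alpha, Bravo, Charlie}: service 310 + fixed 75 = 385
No other subset beats 357.

Open Alpha and Bravo; minimum total cost 357.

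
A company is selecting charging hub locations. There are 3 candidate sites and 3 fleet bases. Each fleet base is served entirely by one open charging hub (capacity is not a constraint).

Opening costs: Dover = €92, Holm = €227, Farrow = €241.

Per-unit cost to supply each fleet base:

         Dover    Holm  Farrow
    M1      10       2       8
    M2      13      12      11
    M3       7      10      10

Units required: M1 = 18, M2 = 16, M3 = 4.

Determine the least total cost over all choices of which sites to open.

For any fixed open set, each fleet base goes to its cheapest open site; total = fixed + service.
{Holm}: M1→Holm 2·18=36, M2→Holm 12·16=192, M3→Holm 10·4=40. Service 268; fixed 227; total 495.
{Dover}: service 416 + fixed 92 = 508
{Dover, Holm}: M1→Holm 2·18=36, M2→Holm 12·16=192, M3→Dover 7·4=28. Service 256; fixed 319; total 575.
{Dover, Holm, Farrow}: service 240 + fixed 560 = 800
(All 7 nonempty subsets were checked; Holm only is lowest.)

Minimum total cost: 495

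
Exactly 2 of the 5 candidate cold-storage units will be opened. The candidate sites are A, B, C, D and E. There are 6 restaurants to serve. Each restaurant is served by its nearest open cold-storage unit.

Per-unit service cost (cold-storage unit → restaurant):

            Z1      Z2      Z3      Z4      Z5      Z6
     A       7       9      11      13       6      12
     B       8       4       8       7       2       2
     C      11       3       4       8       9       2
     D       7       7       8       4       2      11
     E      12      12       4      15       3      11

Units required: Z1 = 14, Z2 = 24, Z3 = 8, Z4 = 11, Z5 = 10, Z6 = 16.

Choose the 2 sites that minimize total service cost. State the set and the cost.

Choose C and D; total service cost 298.

With exactly 2 open, each restaurant uses its cheapest among the chosen.
{C, D}: Z1→D 7·14=98, Z2→C 3·24=72, Z3→C 4·8=32, Z4→D 4·11=44, Z5→D 2·10=20, Z6→C 2·16=32. Service cost 298.
{B, C}: service cost 345
{B, D}: service cost 354
Among all 10 size-2 choices, {C, D} is lowest.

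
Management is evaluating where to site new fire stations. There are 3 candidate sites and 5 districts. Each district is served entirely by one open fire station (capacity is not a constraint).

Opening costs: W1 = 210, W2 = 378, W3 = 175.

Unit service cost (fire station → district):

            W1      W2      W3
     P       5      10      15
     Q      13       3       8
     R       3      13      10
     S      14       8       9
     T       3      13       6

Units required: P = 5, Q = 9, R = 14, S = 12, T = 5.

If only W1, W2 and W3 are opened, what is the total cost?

Each district is assigned to its cheapest site among the open ones.
{W1, W2, W3}: P→W1 5·5=25, Q→W2 3·9=27, R→W1 3·14=42, S→W2 8·12=96, T→W1 3·5=15. Service 205; fixed 763; total 968.

Total cost: 968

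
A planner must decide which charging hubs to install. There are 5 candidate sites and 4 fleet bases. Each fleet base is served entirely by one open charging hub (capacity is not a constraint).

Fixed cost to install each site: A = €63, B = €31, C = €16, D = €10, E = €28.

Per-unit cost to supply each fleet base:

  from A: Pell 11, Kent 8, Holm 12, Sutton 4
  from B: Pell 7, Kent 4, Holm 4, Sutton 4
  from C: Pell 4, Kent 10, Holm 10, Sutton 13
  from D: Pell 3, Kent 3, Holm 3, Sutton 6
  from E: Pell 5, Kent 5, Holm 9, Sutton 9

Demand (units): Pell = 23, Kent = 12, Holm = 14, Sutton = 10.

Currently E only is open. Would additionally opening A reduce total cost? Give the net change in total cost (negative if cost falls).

No — net change +13 (cost rises by 13).

Current service cost with {E}: 391.
Adding A: each fleet base re-picks its cheapest; new service cost 341, saving 50.
Extra fixed cost: 63. Net change = 63 − 50 = 13.
(Totals: 419 → 432.)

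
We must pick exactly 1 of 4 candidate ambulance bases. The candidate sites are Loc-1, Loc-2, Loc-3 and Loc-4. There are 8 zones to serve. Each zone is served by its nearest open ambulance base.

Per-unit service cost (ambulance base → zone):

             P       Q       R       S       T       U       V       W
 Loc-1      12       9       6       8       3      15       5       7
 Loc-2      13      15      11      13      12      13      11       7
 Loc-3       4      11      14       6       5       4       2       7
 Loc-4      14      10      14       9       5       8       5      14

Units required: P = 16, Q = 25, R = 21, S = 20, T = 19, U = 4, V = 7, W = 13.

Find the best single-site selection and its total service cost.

With exactly 1 open, each zone uses its cheapest among the chosen.
{Loc-1}: P→Loc-1 12·16=192, Q→Loc-1 9·25=225, R→Loc-1 6·21=126, S→Loc-1 8·20=160, T→Loc-1 3·19=57, U→Loc-1 15·4=60, V→Loc-1 5·7=35, W→Loc-1 7·13=91. Service cost 946.
{Loc-3}: service cost 969
{Loc-4}: service cost 1292
Among all 4 size-1 choices, {Loc-1} is lowest.

Choose Loc-1 only; total service cost 946.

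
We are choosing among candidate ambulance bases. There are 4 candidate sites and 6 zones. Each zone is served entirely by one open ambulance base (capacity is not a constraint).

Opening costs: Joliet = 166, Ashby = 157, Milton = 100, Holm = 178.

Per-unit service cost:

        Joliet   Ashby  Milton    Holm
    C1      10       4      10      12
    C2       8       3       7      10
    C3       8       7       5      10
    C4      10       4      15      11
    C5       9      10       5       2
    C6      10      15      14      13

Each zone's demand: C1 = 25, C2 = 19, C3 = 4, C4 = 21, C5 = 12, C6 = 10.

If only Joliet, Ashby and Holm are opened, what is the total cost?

Total cost: 894

Each zone is assigned to its cheapest site among the open ones.
{Joliet, Ashby, Holm}: C1→Ashby 4·25=100, C2→Ashby 3·19=57, C3→Ashby 7·4=28, C4→Ashby 4·21=84, C5→Holm 2·12=24, C6→Joliet 10·10=100. Service 393; fixed 501; total 894.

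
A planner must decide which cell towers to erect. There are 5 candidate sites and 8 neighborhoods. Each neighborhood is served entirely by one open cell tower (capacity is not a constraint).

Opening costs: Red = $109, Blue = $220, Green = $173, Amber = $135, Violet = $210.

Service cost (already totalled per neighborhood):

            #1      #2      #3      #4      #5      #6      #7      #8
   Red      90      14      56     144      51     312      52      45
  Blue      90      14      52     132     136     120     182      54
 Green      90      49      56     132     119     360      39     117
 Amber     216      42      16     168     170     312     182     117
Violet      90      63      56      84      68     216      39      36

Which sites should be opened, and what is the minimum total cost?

Open Violet only; minimum total cost 862.

For any fixed open set, each neighborhood goes to its cheapest open site; total = fixed + service.
{Violet}: #1→Violet 90, #2→Violet 63, #3→Violet 56, #4→Violet 84, #5→Violet 68, #6→Violet 216, #7→Violet 39, #8→Violet 36. Service 652; fixed 210; total 862.
{Red}: service 764 + fixed 109 = 873
{Red, Blue}: service 556 + fixed 329 = 885
{Red, Blue, Green, Amber, Violet}: #1→Red 90, #2→Red 14, #3→Amber 16, #4→Violet 84, #5→Red 51, #6→Blue 120, #7→Green 39, #8→Violet 36. Service 450; fixed 847; total 1297.
No other subset beats 862.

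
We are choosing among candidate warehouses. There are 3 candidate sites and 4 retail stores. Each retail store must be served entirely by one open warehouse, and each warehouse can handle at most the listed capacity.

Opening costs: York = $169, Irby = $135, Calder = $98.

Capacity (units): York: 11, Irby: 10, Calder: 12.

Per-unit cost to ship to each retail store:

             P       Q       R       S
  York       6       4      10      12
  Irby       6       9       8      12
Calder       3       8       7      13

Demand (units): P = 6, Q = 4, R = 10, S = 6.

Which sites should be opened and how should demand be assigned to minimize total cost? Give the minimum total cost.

Minimum total cost: 588

Open {York, Irby, Calder}: P→Calder 3·6=18, Q→York 4·4=16, R→Irby 8·10=80, S→York 12·6=72.
Loads: York carries 10/11, Irby carries 10/10, Calder carries 6/12. Service 186; fixed 402; total 588.
Next best feasible plan costs 594.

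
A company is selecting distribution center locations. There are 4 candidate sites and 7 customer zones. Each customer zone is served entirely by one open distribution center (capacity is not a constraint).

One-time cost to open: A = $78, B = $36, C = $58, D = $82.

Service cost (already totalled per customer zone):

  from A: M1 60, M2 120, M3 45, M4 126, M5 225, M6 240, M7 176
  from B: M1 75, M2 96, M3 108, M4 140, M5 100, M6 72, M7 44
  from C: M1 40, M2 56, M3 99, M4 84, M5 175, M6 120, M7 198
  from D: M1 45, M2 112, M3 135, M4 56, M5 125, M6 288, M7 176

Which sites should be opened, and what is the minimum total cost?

Open B and C; minimum total cost 589.

For any fixed open set, each customer zone goes to its cheapest open site; total = fixed + service.
{B, C}: M1→C 40, M2→C 56, M3→C 99, M4→C 84, M5→B 100, M6→B 72, M7→B 44. Service 495; fixed 94; total 589.
{A, B, C}: service 441 + fixed 172 = 613
{B, D}: service 521 + fixed 118 = 639
{A, B, C, D}: M1→C 40, M2→C 56, M3→A 45, M4→D 56, M5→B 100, M6→B 72, M7→B 44. Service 413; fixed 254; total 667.
(All 15 nonempty subsets were checked; B and C is lowest.)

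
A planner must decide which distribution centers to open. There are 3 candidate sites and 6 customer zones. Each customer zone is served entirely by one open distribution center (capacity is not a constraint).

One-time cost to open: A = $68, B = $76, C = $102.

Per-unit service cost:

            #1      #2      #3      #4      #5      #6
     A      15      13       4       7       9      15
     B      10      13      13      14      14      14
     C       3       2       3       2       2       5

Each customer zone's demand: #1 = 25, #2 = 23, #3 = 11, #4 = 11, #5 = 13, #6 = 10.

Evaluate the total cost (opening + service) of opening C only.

Total cost: 354

Each customer zone is assigned to its cheapest site among the open ones.
{C}: #1→C 3·25=75, #2→C 2·23=46, #3→C 3·11=33, #4→C 2·11=22, #5→C 2·13=26, #6→C 5·10=50. Service 252; fixed 102; total 354.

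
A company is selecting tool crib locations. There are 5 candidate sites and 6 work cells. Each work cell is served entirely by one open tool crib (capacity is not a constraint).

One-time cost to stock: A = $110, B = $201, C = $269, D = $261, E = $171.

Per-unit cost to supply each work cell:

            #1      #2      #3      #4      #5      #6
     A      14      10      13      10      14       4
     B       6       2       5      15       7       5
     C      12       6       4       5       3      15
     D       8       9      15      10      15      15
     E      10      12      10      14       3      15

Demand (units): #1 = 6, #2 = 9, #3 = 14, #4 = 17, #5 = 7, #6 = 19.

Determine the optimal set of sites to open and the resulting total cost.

Open B only; minimum total cost 724.

For any fixed open set, each work cell goes to its cheapest open site; total = fixed + service.
{B}: #1→B 6·6=36, #2→B 2·9=18, #3→B 5·14=70, #4→B 15·17=255, #5→B 7·7=49, #6→B 5·19=95. Service 523; fixed 201; total 724.
{A, B}: service 419 + fixed 311 = 730
{A, C}: #1→C 12·6=72, #2→C 6·9=54, #3→C 4·14=56, #4→C 5·17=85, #5→C 3·7=21, #6→A 4·19=76. Service 364; fixed 379; total 743.
{A, B, C, D, E}: #1→B 6·6=36, #2→B 2·9=18, #3→C 4·14=56, #4→C 5·17=85, #5→C 3·7=21, #6→A 4·19=76. Service 292; fixed 1012; total 1304.
No other subset beats 724.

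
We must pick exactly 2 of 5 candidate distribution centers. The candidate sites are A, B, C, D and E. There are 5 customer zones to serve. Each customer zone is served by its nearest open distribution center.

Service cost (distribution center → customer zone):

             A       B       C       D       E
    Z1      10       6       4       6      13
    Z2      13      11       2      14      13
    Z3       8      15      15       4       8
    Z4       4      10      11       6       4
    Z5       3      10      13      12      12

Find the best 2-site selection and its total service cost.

With exactly 2 open, each customer zone uses its cheapest among the chosen.
{A, C}: Z1→C 4, Z2→C 2, Z3→A 8, Z4→A 4, Z5→A 3. Service cost 21.
{C, D}: service cost 28
{A, D}: service cost 30
Among all 10 size-2 choices, {A, C} is lowest.

Choose A and C; total service cost 21.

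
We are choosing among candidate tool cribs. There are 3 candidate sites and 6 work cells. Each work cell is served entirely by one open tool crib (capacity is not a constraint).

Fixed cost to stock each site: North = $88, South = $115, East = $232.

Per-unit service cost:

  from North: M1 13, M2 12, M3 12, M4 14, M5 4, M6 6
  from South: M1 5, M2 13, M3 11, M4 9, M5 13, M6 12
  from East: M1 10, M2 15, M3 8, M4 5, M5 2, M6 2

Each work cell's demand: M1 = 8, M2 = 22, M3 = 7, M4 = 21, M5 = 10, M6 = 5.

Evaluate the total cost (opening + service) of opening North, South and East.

Total cost: 930

Each work cell is assigned to its cheapest site among the open ones.
{North, South, East}: M1→South 5·8=40, M2→North 12·22=264, M3→East 8·7=56, M4→East 5·21=105, M5→East 2·10=20, M6→East 2·5=10. Service 495; fixed 435; total 930.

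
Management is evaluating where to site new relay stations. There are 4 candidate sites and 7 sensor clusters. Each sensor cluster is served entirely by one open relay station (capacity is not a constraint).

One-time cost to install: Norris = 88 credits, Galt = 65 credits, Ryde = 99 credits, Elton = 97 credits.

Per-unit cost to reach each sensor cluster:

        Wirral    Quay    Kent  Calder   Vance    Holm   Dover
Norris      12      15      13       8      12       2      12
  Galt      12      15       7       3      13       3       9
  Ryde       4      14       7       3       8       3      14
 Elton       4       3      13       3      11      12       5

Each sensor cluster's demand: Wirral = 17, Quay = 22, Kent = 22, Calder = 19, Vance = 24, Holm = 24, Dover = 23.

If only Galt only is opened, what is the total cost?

Each sensor cluster is assigned to its cheapest site among the open ones.
{Galt}: Wirral→Galt 12·17=204, Quay→Galt 15·22=330, Kent→Galt 7·22=154, Calder→Galt 3·19=57, Vance→Galt 13·24=312, Holm→Galt 3·24=72, Dover→Galt 9·23=207. Service 1336; fixed 65; total 1401.

Total cost: 1401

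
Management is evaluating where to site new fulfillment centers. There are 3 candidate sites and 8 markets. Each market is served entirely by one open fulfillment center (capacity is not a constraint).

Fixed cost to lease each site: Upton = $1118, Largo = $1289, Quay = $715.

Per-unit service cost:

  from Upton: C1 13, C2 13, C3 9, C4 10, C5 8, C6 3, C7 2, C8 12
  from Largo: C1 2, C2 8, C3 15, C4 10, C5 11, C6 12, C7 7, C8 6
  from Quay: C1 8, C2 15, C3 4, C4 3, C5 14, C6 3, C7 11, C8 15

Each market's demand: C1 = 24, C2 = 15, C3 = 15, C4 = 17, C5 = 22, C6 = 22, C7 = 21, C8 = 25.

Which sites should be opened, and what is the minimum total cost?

For any fixed open set, each market goes to its cheapest open site; total = fixed + service.
{Quay}: C1→Quay 8·24=192, C2→Quay 15·15=225, C3→Quay 4·15=60, C4→Quay 3·17=51, C5→Quay 14·22=308, C6→Quay 3·22=66, C7→Quay 11·21=231, C8→Quay 15·25=375. Service 1508; fixed 715; total 2223.
{Upton}: service 1396 + fixed 1118 = 2514
{Largo}: C1→Largo 2·24=48, C2→Largo 8·15=120, C3→Largo 15·15=225, C4→Largo 10·17=170, C5→Largo 11·22=242, C6→Largo 12·22=264, C7→Largo 7·21=147, C8→Largo 6·25=150. Service 1366; fixed 1289; total 2655.
{Upton, Largo, Quay}: service 713 + fixed 3122 = 3835
No other subset beats 2223.

Open Quay only; minimum total cost 2223.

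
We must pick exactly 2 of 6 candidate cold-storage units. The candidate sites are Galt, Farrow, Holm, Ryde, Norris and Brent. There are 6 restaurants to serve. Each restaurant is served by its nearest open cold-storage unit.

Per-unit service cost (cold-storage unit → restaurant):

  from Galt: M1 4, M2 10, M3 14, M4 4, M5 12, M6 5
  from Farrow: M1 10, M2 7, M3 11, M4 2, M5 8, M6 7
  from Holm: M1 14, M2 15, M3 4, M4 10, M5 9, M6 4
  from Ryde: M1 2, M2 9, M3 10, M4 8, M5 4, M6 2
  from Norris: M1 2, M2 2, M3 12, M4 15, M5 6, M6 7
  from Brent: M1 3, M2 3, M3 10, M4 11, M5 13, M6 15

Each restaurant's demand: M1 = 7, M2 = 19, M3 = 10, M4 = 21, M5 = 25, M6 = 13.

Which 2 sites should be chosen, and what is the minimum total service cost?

Choose Farrow and Ryde; total service cost 415.

With exactly 2 open, each restaurant uses its cheapest among the chosen.
{Farrow, Ryde}: M1→Ryde 2·7=14, M2→Farrow 7·19=133, M3→Ryde 10·10=100, M4→Farrow 2·21=42, M5→Ryde 4·25=100, M6→Ryde 2·13=26. Service cost 415.
{Farrow, Norris}: service cost 445
{Ryde, Norris}: service cost 446
Among all 15 size-2 choices, {Farrow, Ryde} is lowest.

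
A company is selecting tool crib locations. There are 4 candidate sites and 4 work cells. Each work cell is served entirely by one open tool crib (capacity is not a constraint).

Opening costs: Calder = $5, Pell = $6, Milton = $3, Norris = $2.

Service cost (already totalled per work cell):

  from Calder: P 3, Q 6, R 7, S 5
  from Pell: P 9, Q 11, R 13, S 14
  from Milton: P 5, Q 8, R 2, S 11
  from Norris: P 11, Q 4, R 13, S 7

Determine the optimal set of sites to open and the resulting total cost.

For any fixed open set, each work cell goes to its cheapest open site; total = fixed + service.
{Milton, Norris}: P→Milton 5, Q→Norris 4, R→Milton 2, S→Norris 7. Service 18; fixed 5; total 23.
{Calder, Milton}: P→Calder 3, Q→Calder 6, R→Milton 2, S→Calder 5. Service 16; fixed 8; total 24.
{Calder, Milton, Norris}: service 14 + fixed 10 = 24
{Calder, Pell, Milton, Norris}: service 14 + fixed 16 = 30
No other subset beats 23.

Open Milton and Norris; minimum total cost 23.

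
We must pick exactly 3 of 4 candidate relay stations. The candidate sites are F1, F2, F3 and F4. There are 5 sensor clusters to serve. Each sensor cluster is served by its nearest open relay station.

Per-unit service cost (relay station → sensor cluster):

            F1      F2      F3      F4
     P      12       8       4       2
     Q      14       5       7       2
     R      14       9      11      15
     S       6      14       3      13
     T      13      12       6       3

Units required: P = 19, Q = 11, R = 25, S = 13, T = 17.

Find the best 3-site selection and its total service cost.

With exactly 3 open, each sensor cluster uses its cheapest among the chosen.
{F2, F3, F4}: P→F4 2·19=38, Q→F4 2·11=22, R→F2 9·25=225, S→F3 3·13=39, T→F4 3·17=51. Service cost 375.
{F1, F2, F4}: service cost 414
{F1, F3, F4}: service cost 425
Among all 4 size-3 choices, {F2, F3, F4} is lowest.

Choose F2, F3 and F4; total service cost 375.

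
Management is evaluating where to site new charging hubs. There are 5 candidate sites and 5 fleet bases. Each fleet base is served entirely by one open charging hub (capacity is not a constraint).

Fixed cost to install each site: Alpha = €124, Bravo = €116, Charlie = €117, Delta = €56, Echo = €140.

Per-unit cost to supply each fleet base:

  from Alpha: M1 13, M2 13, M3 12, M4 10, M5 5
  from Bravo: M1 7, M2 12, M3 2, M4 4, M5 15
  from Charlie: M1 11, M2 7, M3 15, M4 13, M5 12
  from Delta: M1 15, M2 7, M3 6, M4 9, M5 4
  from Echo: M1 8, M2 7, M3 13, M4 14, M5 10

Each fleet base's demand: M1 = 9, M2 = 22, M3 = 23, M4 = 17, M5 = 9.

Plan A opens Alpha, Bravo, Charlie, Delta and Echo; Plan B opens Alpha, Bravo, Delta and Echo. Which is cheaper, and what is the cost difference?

Plan B is cheaper by 117.

Plan A: {Alpha, Bravo, Charlie, Delta, Echo}: M1→Bravo 7·9=63, M2→Charlie 7·22=154, M3→Bravo 2·23=46, M4→Bravo 4·17=68, M5→Delta 4·9=36. Service 367; fixed 553; total 920.
Plan B: {Alpha, Bravo, Delta, Echo}: M1→Bravo 7·9=63, M2→Delta 7·22=154, M3→Bravo 2·23=46, M4→Bravo 4·17=68, M5→Delta 4·9=36. Service 367; fixed 436; total 803.
Difference: |920 − 803| = 117.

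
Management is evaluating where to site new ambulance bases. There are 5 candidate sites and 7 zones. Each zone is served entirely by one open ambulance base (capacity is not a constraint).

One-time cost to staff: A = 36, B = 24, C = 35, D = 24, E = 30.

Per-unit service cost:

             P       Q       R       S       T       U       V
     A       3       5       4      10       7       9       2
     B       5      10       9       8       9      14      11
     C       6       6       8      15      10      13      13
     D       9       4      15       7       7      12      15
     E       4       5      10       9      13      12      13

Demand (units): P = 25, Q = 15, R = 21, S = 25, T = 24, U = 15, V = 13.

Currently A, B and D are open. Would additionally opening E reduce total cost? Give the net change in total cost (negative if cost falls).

No — net change +30 (cost rises by 30).

Current service cost with {A, B, D}: 723.
Adding E: each zone re-picks its cheapest; new service cost 723, saving 0.
Extra fixed cost: 30. Net change = 30 − 0 = 30.
(Totals: 807 → 837.)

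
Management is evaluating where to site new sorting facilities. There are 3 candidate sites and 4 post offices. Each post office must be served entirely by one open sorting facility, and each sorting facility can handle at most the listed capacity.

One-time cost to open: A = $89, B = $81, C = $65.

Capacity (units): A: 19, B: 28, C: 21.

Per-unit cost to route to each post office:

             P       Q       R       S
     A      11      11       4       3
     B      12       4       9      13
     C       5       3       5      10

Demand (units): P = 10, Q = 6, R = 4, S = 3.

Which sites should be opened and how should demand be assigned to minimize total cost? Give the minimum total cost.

Open {A, C}: P→C 5·10=50, Q→C 3·6=18, R→A 4·4=16, S→A 3·3=9.
Loads: A carries 7/19, C carries 16/21. Service 93; fixed 154; total 247.
Next best feasible plan costs 251.

Minimum total cost: 247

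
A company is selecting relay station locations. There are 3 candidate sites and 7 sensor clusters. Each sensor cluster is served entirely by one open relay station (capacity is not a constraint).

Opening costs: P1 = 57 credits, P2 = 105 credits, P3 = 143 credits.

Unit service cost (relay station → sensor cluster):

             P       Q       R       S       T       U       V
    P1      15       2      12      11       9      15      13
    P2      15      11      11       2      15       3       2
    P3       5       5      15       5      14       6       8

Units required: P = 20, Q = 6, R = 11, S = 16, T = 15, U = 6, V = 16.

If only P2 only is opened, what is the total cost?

Each sensor cluster is assigned to its cheapest site among the open ones.
{P2}: P→P2 15·20=300, Q→P2 11·6=66, R→P2 11·11=121, S→P2 2·16=32, T→P2 15·15=225, U→P2 3·6=18, V→P2 2·16=32. Service 794; fixed 105; total 899.

Total cost: 899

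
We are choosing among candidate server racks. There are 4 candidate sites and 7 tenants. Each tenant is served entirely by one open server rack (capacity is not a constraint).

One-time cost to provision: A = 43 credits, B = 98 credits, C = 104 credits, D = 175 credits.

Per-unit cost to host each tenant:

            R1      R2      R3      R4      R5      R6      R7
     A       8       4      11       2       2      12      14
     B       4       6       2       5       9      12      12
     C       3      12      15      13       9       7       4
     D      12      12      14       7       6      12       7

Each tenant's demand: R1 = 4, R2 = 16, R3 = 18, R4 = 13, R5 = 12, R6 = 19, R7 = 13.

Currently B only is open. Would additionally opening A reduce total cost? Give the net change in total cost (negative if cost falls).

Current service cost with {B}: 705.
Adding A: each tenant re-picks its cheapest; new service cost 550, saving 155.
Extra fixed cost: 43. Net change = 43 − 155 = -112.
(Totals: 803 → 691.)

Yes — net change −112 (cost falls by 112).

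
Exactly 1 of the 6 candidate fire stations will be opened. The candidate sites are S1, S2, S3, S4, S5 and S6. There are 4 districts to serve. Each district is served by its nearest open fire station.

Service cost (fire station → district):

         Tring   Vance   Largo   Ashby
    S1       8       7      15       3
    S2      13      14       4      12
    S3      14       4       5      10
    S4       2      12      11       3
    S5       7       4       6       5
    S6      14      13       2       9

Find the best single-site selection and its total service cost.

Choose S5 only; total service cost 22.

With exactly 1 open, each district uses its cheapest among the chosen.
{S5}: Tring→S5 7, Vance→S5 4, Largo→S5 6, Ashby→S5 5. Service cost 22.
{S4}: service cost 28
{S1}: service cost 33
Among all 6 size-1 choices, {S5} is lowest.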